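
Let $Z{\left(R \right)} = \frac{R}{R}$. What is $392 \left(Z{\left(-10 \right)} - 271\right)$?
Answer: $-105840$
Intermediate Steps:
$Z{\left(R \right)} = 1$
$392 \left(Z{\left(-10 \right)} - 271\right) = 392 \left(1 - 271\right) = 392 \left(-270\right) = -105840$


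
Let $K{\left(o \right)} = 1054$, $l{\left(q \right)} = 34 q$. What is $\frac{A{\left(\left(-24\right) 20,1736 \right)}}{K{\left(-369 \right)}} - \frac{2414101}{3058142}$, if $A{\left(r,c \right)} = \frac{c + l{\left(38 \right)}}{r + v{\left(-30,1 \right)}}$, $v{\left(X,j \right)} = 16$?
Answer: $- \frac{148736329079}{186950336744} \approx -0.79559$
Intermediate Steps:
$A{\left(r,c \right)} = \frac{1292 + c}{16 + r}$ ($A{\left(r,c \right)} = \frac{c + 34 \cdot 38}{r + 16} = \frac{c + 1292}{16 + r} = \frac{1292 + c}{16 + r}$)
$\frac{A{\left(\left(-24\right) 20,1736 \right)}}{K{\left(-369 \right)}} - \frac{2414101}{3058142} = \frac{\frac{1}{16 - 480} \left(1292 + 1736\right)}{1054} - \frac{2414101}{3058142} = \frac{1}{16 - 480} \cdot 3028 \cdot \frac{1}{1054} - \frac{2414101}{3058142} = \frac{1}{-464} \cdot 3028 \cdot \frac{1}{1054} - \frac{2414101}{3058142} = \left(- \frac{1}{464}\right) 3028 \cdot \frac{1}{1054} - \frac{2414101}{3058142} = \left(- \frac{757}{116}\right) \frac{1}{1054} - \frac{2414101}{3058142} = - \frac{757}{122264} - \frac{2414101}{3058142} = - \frac{148736329079}{186950336744}$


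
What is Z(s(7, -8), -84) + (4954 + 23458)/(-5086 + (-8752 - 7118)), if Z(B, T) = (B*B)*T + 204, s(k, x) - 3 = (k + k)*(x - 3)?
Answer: -10033111223/5239 ≈ -1.9151e+6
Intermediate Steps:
s(k, x) = 3 + 2*k*(-3 + x) (s(k, x) = 3 + (k + k)*(x - 3) = 3 + (2*k)*(-3 + x) = 3 + 2*k*(-3 + x))
Z(B, T) = 204 + T*B² (Z(B, T) = B²*T + 204 = T*B² + 204 = 204 + T*B²)
Z(s(7, -8), -84) + (4954 + 23458)/(-5086 + (-8752 - 7118)) = (204 - 84*(3 - 6*7 + 2*7*(-8))²) + (4954 + 23458)/(-5086 + (-8752 - 7118)) = (204 - 84*(3 - 42 - 112)²) + 28412/(-5086 - 15870) = (204 - 84*(-151)²) + 28412/(-20956) = (204 - 84*22801) + 28412*(-1/20956) = (204 - 1915284) - 7103/5239 = -1915080 - 7103/5239 = -10033111223/5239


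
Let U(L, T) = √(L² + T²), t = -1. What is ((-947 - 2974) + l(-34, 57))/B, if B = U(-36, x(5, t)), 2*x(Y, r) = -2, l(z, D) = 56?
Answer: -3865*√1297/1297 ≈ -107.32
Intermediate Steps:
x(Y, r) = -1 (x(Y, r) = (½)*(-2) = -1)
B = √1297 (B = √((-36)² + (-1)²) = √(1296 + 1) = √1297 ≈ 36.014)
((-947 - 2974) + l(-34, 57))/B = ((-947 - 2974) + 56)/(√1297) = (-3921 + 56)*(√1297/1297) = -3865*√1297/1297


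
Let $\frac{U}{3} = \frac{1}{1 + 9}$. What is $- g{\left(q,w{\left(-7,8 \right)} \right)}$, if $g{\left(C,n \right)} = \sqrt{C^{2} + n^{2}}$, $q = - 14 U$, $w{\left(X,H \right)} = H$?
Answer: $- \frac{\sqrt{2041}}{5} \approx -9.0355$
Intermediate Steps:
$U = \frac{3}{10}$ ($U = \frac{3}{1 + 9} = \frac{3}{10} \approx 0.3$)
$q = - \frac{21}{5}$ ($q = \left(-14\right) \frac{3}{10} = - \frac{21}{5} \approx -4.2$)
$- g{\left(q,w{\left(-7,8 \right)} \right)} = - \sqrt{\left(- \frac{21}{5}\right)^{2} + 8^{2}} = - \sqrt{\frac{441}{25} + 64} = - \sqrt{\frac{2041}{25}} = - \frac{\sqrt{2041}}{5}$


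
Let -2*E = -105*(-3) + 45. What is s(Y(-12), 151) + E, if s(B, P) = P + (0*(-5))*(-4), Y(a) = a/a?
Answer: -29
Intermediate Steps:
Y(a) = 1
s(B, P) = P (s(B, P) = P + 0*(-4) = P + 0 = P)
E = -180 (E = -(-105*(-3) + 45)/2 = -(315 + 45)/2 = -½*360 = -180)
s(Y(-12), 151) + E = 151 - 180 = -29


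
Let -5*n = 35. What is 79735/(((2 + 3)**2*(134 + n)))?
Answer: 15947/635 ≈ 25.113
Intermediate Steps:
n = -7 (n = -1/5*35 = -7)
79735/(((2 + 3)**2*(134 + n))) = 79735/(((2 + 3)**2*(134 - 7))) = 79735/((5**2*127)) = 79735/((25*127)) = 79735/3175 = 79735*(1/3175) = 15947/635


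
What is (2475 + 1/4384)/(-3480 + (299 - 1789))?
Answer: -10850401/21788480 ≈ -0.49799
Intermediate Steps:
(2475 + 1/4384)/(-3480 + (299 - 1789)) = (2475 + 1/4384)/(-3480 - 1490) = (10850401/4384)/(-4970) = (10850401/4384)*(-1/4970) = -10850401/21788480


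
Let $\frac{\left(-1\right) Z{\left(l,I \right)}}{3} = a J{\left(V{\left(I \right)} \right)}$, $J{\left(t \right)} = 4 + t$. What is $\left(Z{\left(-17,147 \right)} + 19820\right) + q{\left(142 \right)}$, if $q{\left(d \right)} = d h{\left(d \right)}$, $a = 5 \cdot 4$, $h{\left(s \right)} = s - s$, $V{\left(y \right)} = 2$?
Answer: $19460$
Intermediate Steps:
$h{\left(s \right)} = 0$
$a = 20$
$Z{\left(l,I \right)} = -360$ ($Z{\left(l,I \right)} = - 3 \cdot 20 \left(4 + 2\right) = - 3 \cdot 20 \cdot 6 = \left(-3\right) 120 = -360$)
$q{\left(d \right)} = 0$ ($q{\left(d \right)} = d 0 = 0$)
$\left(Z{\left(-17,147 \right)} + 19820\right) + q{\left(142 \right)} = \left(-360 + 19820\right) + 0 = 19460 + 0 = 19460$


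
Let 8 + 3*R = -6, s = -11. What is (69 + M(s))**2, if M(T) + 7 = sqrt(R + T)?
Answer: (186 + I*sqrt(141))**2/9 ≈ 3828.3 + 490.81*I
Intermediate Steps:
R = -14/3 (R = -8/3 + (1/3)*(-6) = -8/3 - 2 = -14/3 ≈ -4.6667)
M(T) = -7 + sqrt(-14/3 + T)
(69 + M(s))**2 = (69 + (-7 + sqrt(-42 + 9*(-11))/3))**2 = (69 + (-7 + sqrt(-42 - 99)/3))**2 = (69 + (-7 + sqrt(-141)/3))**2 = (69 + (-7 + (I*sqrt(141))/3))**2 = (69 + (-7 + I*sqrt(141)/3))**2 = (62 + I*sqrt(141)/3)**2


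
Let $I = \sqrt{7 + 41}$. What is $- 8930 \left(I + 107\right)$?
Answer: $-955510 - 35720 \sqrt{3} \approx -1.0174 \cdot 10^{6}$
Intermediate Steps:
$I = 4 \sqrt{3}$ ($I = \sqrt{48} = 4 \sqrt{3} \approx 6.9282$)
$- 8930 \left(I + 107\right) = - 8930 \left(4 \sqrt{3} + 107\right) = - 8930 \left(107 + 4 \sqrt{3}\right) = -955510 - 35720 \sqrt{3}$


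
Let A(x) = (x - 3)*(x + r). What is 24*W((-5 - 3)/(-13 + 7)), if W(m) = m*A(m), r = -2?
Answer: 320/9 ≈ 35.556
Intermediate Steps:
A(x) = (-3 + x)*(-2 + x) (A(x) = (x - 3)*(x - 2) = (-3 + x)*(-2 + x))
W(m) = m*(6 + m² - 5*m)
24*W((-5 - 3)/(-13 + 7)) = 24*(((-5 - 3)/(-13 + 7))*(6 + ((-5 - 3)/(-13 + 7))² - 5*(-5 - 3)/(-13 + 7))) = 24*((-8/(-6))*(6 + (-8/(-6))² - (-40)/(-6))) = 24*((-8*(-⅙))*(6 + (-8*(-⅙))² - (-40)*(-1)/6)) = 24*(4*(6 + (4/3)² - 5*4/3)/3) = 24*(4*(6 + 16/9 - 20/3)/3) = 24*((4/3)*(10/9)) = 24*(40/27) = 320/9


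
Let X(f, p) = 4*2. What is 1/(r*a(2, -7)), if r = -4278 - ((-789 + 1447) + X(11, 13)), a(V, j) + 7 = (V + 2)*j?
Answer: 1/173040 ≈ 5.7790e-6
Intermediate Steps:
X(f, p) = 8
a(V, j) = -7 + j*(2 + V) (a(V, j) = -7 + (V + 2)*j = -7 + (2 + V)*j = -7 + j*(2 + V))
r = -4944 (r = -4278 - ((-789 + 1447) + 8) = -4278 - (658 + 8) = -4278 - 1*666 = -4278 - 666 = -4944)
1/(r*a(2, -7)) = 1/(-4944*(-7 + 2*(-7) + 2*(-7))) = 1/(-4944*(-7 - 14 - 14)) = 1/(-4944*(-35)) = 1/173040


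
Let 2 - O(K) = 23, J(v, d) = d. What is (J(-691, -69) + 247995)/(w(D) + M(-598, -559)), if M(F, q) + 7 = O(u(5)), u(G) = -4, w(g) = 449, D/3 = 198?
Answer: 247926/421 ≈ 588.90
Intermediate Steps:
D = 594 (D = 3*198 = 594)
O(K) = -21 (O(K) = 2 - 1*23 = 2 - 23 = -21)
M(F, q) = -28 (M(F, q) = -7 - 21 = -28)
(J(-691, -69) + 247995)/(w(D) + M(-598, -559)) = (-69 + 247995)/(449 - 28) = 247926/421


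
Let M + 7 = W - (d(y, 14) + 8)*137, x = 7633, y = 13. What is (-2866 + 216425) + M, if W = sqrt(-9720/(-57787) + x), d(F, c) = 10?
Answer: 211086 + sqrt(25489723827217)/57787 ≈ 2.1117e+5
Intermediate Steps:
W = sqrt(25489723827217)/57787 (W = sqrt(-9720/(-57787) + 7633) = sqrt(-9720*(-1/57787) + 7633) = sqrt(9720/57787 + 7633) = sqrt(441097891/57787) = sqrt(25489723827217)/57787 ≈ 87.368)
M = -2473 + sqrt(25489723827217)/57787 (M = -7 + (sqrt(25489723827217)/57787 - (10 + 8)*137) = -7 + (sqrt(25489723827217)/57787 - 18*137) = -7 + (sqrt(25489723827217)/57787 - 1*2466) = -7 + (sqrt(25489723827217)/57787 - 2466) = -7 + (-2466 + sqrt(25489723827217)/57787) = -2473 + sqrt(25489723827217)/57787 ≈ -2385.6)
(-2866 + 216425) + M = (-2866 + 216425) + (-2473 + sqrt(25489723827217)/57787) = 213559 + (-2473 + sqrt(25489723827217)/57787) = 211086 + sqrt(25489723827217)/57787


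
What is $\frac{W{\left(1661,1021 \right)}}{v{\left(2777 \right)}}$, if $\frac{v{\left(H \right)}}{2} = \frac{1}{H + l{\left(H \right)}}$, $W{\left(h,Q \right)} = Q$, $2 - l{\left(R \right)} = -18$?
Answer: $\frac{2855737}{2} \approx 1.4279 \cdot 10^{6}$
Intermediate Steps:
$l{\left(R \right)} = 20$ ($l{\left(R \right)} = 2 - -18 = 2 + 18 = 20$)
$v{\left(H \right)} = \frac{2}{20 + H}$ ($v{\left(H \right)} = \frac{2}{H + 20} = \frac{2}{20 + H}$)
$\frac{W{\left(1661,1021 \right)}}{v{\left(2777 \right)}} = \frac{1021}{2 \frac{1}{20 + 2777}} = \frac{1021}{2 \cdot \frac{1}{2797}} = \frac{1021}{\frac{2}{2797}} = 1021 \cdot \frac{2797}{2} = \frac{2855737}{2}$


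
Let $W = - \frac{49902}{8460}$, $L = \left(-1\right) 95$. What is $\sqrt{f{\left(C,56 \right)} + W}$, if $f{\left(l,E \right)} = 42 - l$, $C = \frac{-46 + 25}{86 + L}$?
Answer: $\frac{\sqrt{7459370}}{470} \approx 5.811$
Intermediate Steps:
$L = -95$
$W = - \frac{8317}{1410}$ ($W = \left(-49902\right) \frac{1}{8460} = - \frac{8317}{1410} \approx -5.8986$)
$C = \frac{7}{3}$ ($C = \frac{-46 + 25}{86 - 95} = - \frac{21}{-9} = \left(-21\right) \left(- \frac{1}{9}\right) = \frac{7}{3} \approx 2.3333$)
$\sqrt{f{\left(C,56 \right)} + W} = \sqrt{\left(42 - \frac{7}{3}\right) - \frac{8317}{1410}} = \sqrt{\frac{119}{3} - \frac{8317}{1410}} = \sqrt{\frac{15871}{470}} = \frac{\sqrt{7459370}}{470}$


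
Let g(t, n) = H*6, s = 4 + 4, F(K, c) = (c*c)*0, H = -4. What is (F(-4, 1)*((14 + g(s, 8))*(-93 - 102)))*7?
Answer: 0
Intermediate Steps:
F(K, c) = 0 (F(K, c) = c**2*0 = 0)
s = 8
g(t, n) = -24 (g(t, n) = -4*6 = -24)
(F(-4, 1)*((14 + g(s, 8))*(-93 - 102)))*7 = (0*((14 - 24)*(-93 - 102)))*7 = (0*(-10*(-195)))*7 = (0*1950)*7 = 0*7 = 0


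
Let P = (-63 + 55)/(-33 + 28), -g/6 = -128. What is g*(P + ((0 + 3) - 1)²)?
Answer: 21504/5 ≈ 4300.8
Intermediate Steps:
g = 768 (g = -6*(-128) = 768)
P = 8/5 (P = -8/(-5) = -8*(-⅕) = 8/5 ≈ 1.6000)
g*(P + ((0 + 3) - 1)²) = 768*(8/5 + ((0 + 3) - 1)²) = 768*(8/5 + (3 - 1)²) = 768*(8/5 + 2²) = 768*(8/5 + 4) = 768*(28/5) = 21504/5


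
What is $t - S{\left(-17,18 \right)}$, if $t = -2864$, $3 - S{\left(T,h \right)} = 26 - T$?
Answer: $-2824$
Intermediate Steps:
$S{\left(T,h \right)} = -23 + T$ ($S{\left(T,h \right)} = 3 - \left(26 - T\right) = 3 + \left(-26 + T\right) = -23 + T$)
$t - S{\left(-17,18 \right)} = -2864 - \left(-23 - 17\right) = -2864 - -40 = -2864 + 40 = -2824$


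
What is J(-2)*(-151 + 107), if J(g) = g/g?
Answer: -44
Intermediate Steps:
J(g) = 1
J(-2)*(-151 + 107) = 1*(-151 + 107) = 1*(-44) = -44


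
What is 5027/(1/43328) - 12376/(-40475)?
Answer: 8815853933976/40475 ≈ 2.1781e+8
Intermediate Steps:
5027/(1/43328) - 12376/(-40475) = 5027/(1/43328) - 12376*(-1/40475) = 5027*43328 + 12376/40475 = 217809856 + 12376/40475 = 8815853933976/40475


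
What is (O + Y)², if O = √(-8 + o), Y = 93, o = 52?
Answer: 8693 + 372*√11 ≈ 9926.8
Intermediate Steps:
O = 2*√11 (O = √(-8 + 52) = √44 = 2*√11 ≈ 6.6332)
(O + Y)² = (2*√11 + 93)² = (93 + 2*√11)²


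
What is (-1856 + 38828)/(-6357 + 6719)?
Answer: 18486/181 ≈ 102.13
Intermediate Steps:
(-1856 + 38828)/(-6357 + 6719) = 36972/362 = 36972*(1/362) = 18486/181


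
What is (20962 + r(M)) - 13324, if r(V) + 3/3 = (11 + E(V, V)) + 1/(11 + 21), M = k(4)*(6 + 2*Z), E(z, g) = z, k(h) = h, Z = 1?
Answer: 245761/32 ≈ 7680.0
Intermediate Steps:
M = 32 (M = 4*(6 + 2*1) = 4*(6 + 2) = 4*8 = 32)
r(V) = 321/32 + V (r(V) = -1 + ((11 + V) + 1/(11 + 21)) = -1 + ((11 + V) + 1/32) = -1 + (353/32 + V) = 321/32 + V)
(20962 + r(M)) - 13324 = (20962 + (321/32 + 32)) - 13324 = (20962 + 1345/32) - 13324 = 672129/32 - 13324 = 245761/32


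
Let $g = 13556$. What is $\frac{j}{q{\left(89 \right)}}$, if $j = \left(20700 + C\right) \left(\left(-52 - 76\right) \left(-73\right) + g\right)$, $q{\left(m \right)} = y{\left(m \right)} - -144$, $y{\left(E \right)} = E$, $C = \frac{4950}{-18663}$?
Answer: $\frac{2948902845000}{1449493} \approx 2.0344 \cdot 10^{6}$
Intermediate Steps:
$C = - \frac{1650}{6221}$ ($C = 4950 \left(- \frac{1}{18663}\right) = - \frac{1650}{6221} \approx -0.26523$)
$q{\left(m \right)} = 144 + m$ ($q{\left(m \right)} = m - -144 = m + 144 = 144 + m$)
$j = \frac{2948902845000}{6221}$ ($j = \left(20700 - \frac{1650}{6221}\right) \left(\left(-52 - 76\right) \left(-73\right) + 13556\right) = \frac{128773050 \left(\left(-128\right) \left(-73\right) + 13556\right)}{6221} = \frac{128773050 \left(9344 + 13556\right)}{6221} = \frac{128773050}{6221} \cdot 22900 = \frac{2948902845000}{6221} \approx 4.7402 \cdot 10^{8}$)
$\frac{j}{q{\left(89 \right)}} = \frac{2948902845000}{6221 \left(144 + 89\right)} = \frac{2948902845000}{6221 \cdot 233} = \frac{2948902845000}{6221} \cdot \frac{1}{233} = \frac{2948902845000}{1449493}$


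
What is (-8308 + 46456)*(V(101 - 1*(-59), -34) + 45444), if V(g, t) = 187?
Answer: 1740731388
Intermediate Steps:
(-8308 + 46456)*(V(101 - 1*(-59), -34) + 45444) = (-8308 + 46456)*(187 + 45444) = 38148*45631 = 1740731388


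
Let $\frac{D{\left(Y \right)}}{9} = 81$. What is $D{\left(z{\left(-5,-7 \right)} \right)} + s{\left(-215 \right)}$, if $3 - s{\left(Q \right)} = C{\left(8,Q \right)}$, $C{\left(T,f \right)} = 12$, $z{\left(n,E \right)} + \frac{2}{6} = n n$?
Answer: $720$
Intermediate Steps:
$z{\left(n,E \right)} = - \frac{1}{3} + n^{2}$ ($z{\left(n,E \right)} = - \frac{1}{3} + n n = - \frac{1}{3} + n^{2}$)
$D{\left(Y \right)} = 729$ ($D{\left(Y \right)} = 9 \cdot 81 = 729$)
$s{\left(Q \right)} = -9$ ($s{\left(Q \right)} = 3 - 12 = -9$)
$D{\left(z{\left(-5,-7 \right)} \right)} + s{\left(-215 \right)} = 729 - 9 = 720$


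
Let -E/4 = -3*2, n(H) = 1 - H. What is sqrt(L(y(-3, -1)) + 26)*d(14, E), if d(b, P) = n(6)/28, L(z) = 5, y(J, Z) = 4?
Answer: -5*sqrt(31)/28 ≈ -0.99424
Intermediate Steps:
E = 24 (E = -(-12)*2 = -4*(-6) = 24)
d(b, P) = -5/28 (d(b, P) = (1 - 1*6)/28 = (1 - 6)*(1/28) = -5*1/28 = -5/28)
sqrt(L(y(-3, -1)) + 26)*d(14, E) = sqrt(5 + 26)*(-5/28) = sqrt(31)*(-5/28) = -5*sqrt(31)/28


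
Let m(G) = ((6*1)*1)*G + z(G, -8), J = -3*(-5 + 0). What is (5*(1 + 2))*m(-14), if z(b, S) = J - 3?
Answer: -1080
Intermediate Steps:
J = 15 (J = -3*(-5) = 15)
z(b, S) = 12 (z(b, S) = 15 - 3 = 12)
m(G) = 12 + 6*G (m(G) = ((6*1)*1)*G + 12 = (6*1)*G + 12 = 6*G + 12 = 12 + 6*G)
(5*(1 + 2))*m(-14) = (5*(1 + 2))*(12 + 6*(-14)) = (5*3)*(12 - 84) = 15*(-72) = -1080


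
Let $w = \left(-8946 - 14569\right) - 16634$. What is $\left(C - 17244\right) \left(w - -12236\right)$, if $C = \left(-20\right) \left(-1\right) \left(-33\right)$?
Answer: $499754352$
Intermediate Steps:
$C = -660$ ($C = 20 \left(-33\right) = -660$)
$w = -40149$ ($w = -23515 - 16634 = -40149$)
$\left(C - 17244\right) \left(w - -12236\right) = \left(-660 - 17244\right) \left(-40149 - -12236\right) = - 17904 \left(-40149 + 12236\right) = \left(-17904\right) \left(-27913\right) = 499754352$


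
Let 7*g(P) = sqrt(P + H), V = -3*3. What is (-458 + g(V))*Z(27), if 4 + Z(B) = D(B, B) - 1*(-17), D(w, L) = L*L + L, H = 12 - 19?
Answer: -352202 + 3076*I/7 ≈ -3.522e+5 + 439.43*I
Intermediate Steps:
H = -7
D(w, L) = L + L**2 (D(w, L) = L**2 + L = L + L**2)
V = -9
g(P) = sqrt(-7 + P)/7 (g(P) = sqrt(P - 7)/7 = sqrt(-7 + P)/7)
Z(B) = 13 + B*(1 + B) (Z(B) = -4 + (B*(1 + B) - 1*(-17)) = -4 + (B*(1 + B) + 17) = -4 + (17 + B*(1 + B)) = 13 + B*(1 + B))
(-458 + g(V))*Z(27) = (-458 + sqrt(-7 - 9)/7)*(13 + 27*(1 + 27)) = (-458 + sqrt(-16)/7)*(13 + 27*28) = (-458 + (4*I)/7)*(13 + 756) = (-458 + 4*I/7)*769 = -352202 + 3076*I/7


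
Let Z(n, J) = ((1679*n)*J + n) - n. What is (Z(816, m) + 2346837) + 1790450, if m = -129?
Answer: -172600969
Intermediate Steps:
Z(n, J) = 1679*J*n (Z(n, J) = (1679*J*n + n) - n = (n + 1679*J*n) - n = 1679*J*n)
(Z(816, m) + 2346837) + 1790450 = (1679*(-129)*816 + 2346837) + 1790450 = (-176738256 + 2346837) + 1790450 = -174391419 + 1790450 = -172600969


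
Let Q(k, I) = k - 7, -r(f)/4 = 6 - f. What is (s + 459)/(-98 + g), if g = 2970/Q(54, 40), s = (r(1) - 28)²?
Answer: -129861/1636 ≈ -79.377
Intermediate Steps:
r(f) = -24 + 4*f (r(f) = -4*(6 - f) = -24 + 4*f)
Q(k, I) = -7 + k
s = 2304 (s = ((-24 + 4*1) - 28)² = ((-24 + 4) - 28)² = (-20 - 28)² = (-48)² = 2304)
g = 2970/47 (g = 2970/(-7 + 54) = 2970/47 ≈ 63.191)
(s + 459)/(-98 + g) = (2304 + 459)/(-98 + 2970/47) = 2763/(-1636/47) = 2763*(-47/1636) = -129861/1636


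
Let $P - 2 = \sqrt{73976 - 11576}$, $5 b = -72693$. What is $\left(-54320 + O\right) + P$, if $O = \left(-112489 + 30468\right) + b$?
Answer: $- \frac{754388}{5} + 40 \sqrt{39} \approx -1.5063 \cdot 10^{5}$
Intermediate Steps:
$b = - \frac{72693}{5}$ ($b = \frac{1}{5} \left(-72693\right) = - \frac{72693}{5} \approx -14539.0$)
$O = - \frac{482798}{5}$ ($O = \left(-112489 + 30468\right) - \frac{72693}{5} = -82021 - \frac{72693}{5} = - \frac{482798}{5} \approx -96560.0$)
$P = 2 + 40 \sqrt{39}$ ($P = 2 + \sqrt{73976 - 11576} = 2 + \sqrt{62400} = 2 + 40 \sqrt{39} \approx 251.8$)
$\left(-54320 + O\right) + P = \left(-54320 - \frac{482798}{5}\right) + \left(2 + 40 \sqrt{39}\right) = - \frac{754398}{5} + \left(2 + 40 \sqrt{39}\right) = - \frac{754388}{5} + 40 \sqrt{39}$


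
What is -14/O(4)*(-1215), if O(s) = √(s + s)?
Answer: 8505*√2/2 ≈ 6013.9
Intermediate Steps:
O(s) = √2*√s (O(s) = √(2*s) = √2*√s)
-14/O(4)*(-1215) = -14*√2/4*(-1215) = -7*√2/2*(-1215) = 8505*√2/2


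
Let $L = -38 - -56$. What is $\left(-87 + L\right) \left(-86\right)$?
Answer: $5934$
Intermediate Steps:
$L = 18$ ($L = -38 + 56 = 18$)
$\left(-87 + L\right) \left(-86\right) = \left(-87 + 18\right) \left(-86\right) = \left(-69\right) \left(-86\right) = 5934$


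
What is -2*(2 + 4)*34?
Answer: -408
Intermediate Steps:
-2*(2 + 4)*34 = -2*6*34 = -12*34 = -408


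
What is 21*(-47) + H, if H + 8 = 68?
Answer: -927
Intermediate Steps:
H = 60 (H = -8 + 68 = 60)
21*(-47) + H = 21*(-47) + 60 = -987 + 60 = -927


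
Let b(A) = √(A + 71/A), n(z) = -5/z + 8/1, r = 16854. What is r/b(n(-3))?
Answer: 8427*√32190/370 ≈ 4086.3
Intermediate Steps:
n(z) = 8 - 5/z (n(z) = -5/z + 8*1 = -5/z + 8 = 8 - 5/z)
r/b(n(-3)) = 16854/(√((8 - 5/(-3)) + 71/(8 - 5/(-3)))) = 16854/(√((8 - 5*(-⅓)) + 71/(8 - 5*(-⅓)))) = 16854/(√((8 + 5/3) + 71/(8 + 5/3))) = 16854/(√(29/3 + 71/(29/3))) = 16854/(√(29/3 + 71*(3/29))) = 16854/(√(29/3 + 213/29)) = 16854/(√(1480/87)) = 16854/((2*√32190/87)) = 16854*(√32190/740) = 8427*√32190/370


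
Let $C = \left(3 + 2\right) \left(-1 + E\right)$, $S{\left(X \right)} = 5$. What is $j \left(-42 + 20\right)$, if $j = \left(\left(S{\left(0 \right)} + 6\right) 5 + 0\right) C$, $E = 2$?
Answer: $-6050$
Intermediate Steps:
$C = 5$ ($C = \left(3 + 2\right) \left(-1 + 2\right) = 5 \cdot 1 = 5$)
$j = 275$ ($j = \left(\left(5 + 6\right) 5 + 0\right) 5 = \left(11 \cdot 5 + 0\right) 5 = \left(55 + 0\right) 5 = 55 \cdot 5 = 275$)
$j \left(-42 + 20\right) = 275 \left(-42 + 20\right) = 275 \left(-22\right) = -6050$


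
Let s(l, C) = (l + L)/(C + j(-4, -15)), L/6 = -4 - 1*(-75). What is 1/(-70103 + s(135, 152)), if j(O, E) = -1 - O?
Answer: -155/10865404 ≈ -1.4265e-5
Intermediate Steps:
L = 426 (L = 6*(-4 - 1*(-75)) = 6*(-4 + 75) = 6*71 = 426)
s(l, C) = (426 + l)/(3 + C) (s(l, C) = (l + 426)/(C + (-1 - 1*(-4))) = (426 + l)/(C + (-1 + 4)) = (426 + l)/(C + 3) = (426 + l)/(3 + C))
1/(-70103 + s(135, 152)) = 1/(-70103 + (426 + 135)/(3 + 152)) = 1/(-70103 + 561/155) = 1/(-10865404/155) = -155/10865404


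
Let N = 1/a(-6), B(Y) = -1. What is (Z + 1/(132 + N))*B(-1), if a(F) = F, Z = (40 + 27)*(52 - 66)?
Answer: 741952/791 ≈ 937.99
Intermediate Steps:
Z = -938 (Z = 67*(-14) = -938)
N = -⅙ (N = 1/(-6) = -⅙ ≈ -0.16667)
(Z + 1/(132 + N))*B(-1) = (-938 + 1/(132 - ⅙))*(-1) = (-938 + 1/(791/6))*(-1) = (-938 + 6/791)*(-1) = -741952/791*(-1) = 741952/791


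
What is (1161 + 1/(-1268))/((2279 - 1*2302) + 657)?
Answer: 1472147/803912 ≈ 1.8312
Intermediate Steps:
(1161 + 1/(-1268))/((2279 - 1*2302) + 657) = (1161 - 1/1268)/((2279 - 2302) + 657) = 1472147/(1268*(-23 + 657)) = (1472147/1268)/634 = (1472147/1268)*(1/634) = 1472147/803912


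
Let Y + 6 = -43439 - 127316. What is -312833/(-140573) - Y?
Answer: 24004698886/140573 ≈ 1.7076e+5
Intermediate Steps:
Y = -170761 (Y = -6 + (-43439 - 127316) = -6 - 170755 = -170761)
-312833/(-140573) - Y = -312833/(-140573) - 1*(-170761) = -312833*(-1/140573) + 170761 = 312833/140573 + 170761 = 24004698886/140573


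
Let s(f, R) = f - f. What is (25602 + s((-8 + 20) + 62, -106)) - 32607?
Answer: -7005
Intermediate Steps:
s(f, R) = 0
(25602 + s((-8 + 20) + 62, -106)) - 32607 = (25602 + 0) - 32607 = 25602 - 32607 = -7005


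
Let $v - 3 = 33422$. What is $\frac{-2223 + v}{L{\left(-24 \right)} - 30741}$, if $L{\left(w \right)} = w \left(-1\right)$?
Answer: $- \frac{31202}{30717} \approx -1.0158$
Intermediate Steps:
$v = 33425$ ($v = 3 + 33422 = 33425$)
$L{\left(w \right)} = - w$
$\frac{-2223 + v}{L{\left(-24 \right)} - 30741} = \frac{-2223 + 33425}{\left(-1\right) \left(-24\right) - 30741} = \frac{31202}{24 - 30741} = \frac{31202}{-30717} = 31202 \left(- \frac{1}{30717}\right) = - \frac{31202}{30717}$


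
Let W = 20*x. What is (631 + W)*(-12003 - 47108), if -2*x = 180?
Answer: 69100759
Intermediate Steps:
x = -90 (x = -1/2*180 = -90)
W = -1800 (W = 20*(-90) = -1800)
(631 + W)*(-12003 - 47108) = (631 - 1800)*(-12003 - 47108) = -1169*(-59111) = 69100759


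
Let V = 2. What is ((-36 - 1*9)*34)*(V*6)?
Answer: -18360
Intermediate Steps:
((-36 - 1*9)*34)*(V*6) = ((-36 - 1*9)*34)*(2*6) = ((-36 - 9)*34)*12 = -45*34*12 = -1530*12 = -18360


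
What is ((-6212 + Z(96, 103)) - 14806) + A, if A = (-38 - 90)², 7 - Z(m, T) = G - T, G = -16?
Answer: -4508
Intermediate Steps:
Z(m, T) = 23 + T (Z(m, T) = 7 - (-16 - T) = 7 + (16 + T) = 23 + T)
A = 16384 (A = (-128)² = 16384)
((-6212 + Z(96, 103)) - 14806) + A = ((-6212 + (23 + 103)) - 14806) + 16384 = ((-6212 + 126) - 14806) + 16384 = (-6086 - 14806) + 16384 = -20892 + 16384 = -4508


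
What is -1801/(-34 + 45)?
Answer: -1801/11 ≈ -163.73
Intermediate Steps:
-1801/(-34 + 45) = -1801/11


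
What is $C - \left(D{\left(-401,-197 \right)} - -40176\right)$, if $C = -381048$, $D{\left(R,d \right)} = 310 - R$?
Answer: $-421935$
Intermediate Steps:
$C - \left(D{\left(-401,-197 \right)} - -40176\right) = -381048 - \left(\left(310 - -401\right) - -40176\right) = -381048 - \left(\left(310 + 401\right) + 40176\right) = -381048 - \left(711 + 40176\right) = -381048 - 40887 = -421935$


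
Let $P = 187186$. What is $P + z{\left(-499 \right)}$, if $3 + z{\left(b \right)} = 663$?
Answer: $187846$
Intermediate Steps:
$z{\left(b \right)} = 660$ ($z{\left(b \right)} = -3 + 663 = 660$)
$P + z{\left(-499 \right)} = 187186 + 660 = 187846$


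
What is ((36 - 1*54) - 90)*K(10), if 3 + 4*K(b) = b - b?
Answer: 81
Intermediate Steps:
K(b) = -¾ (K(b) = -¾ + (b - b)/4 = -¾ + (¼)*0 = -¾ + 0 = -¾)
((36 - 1*54) - 90)*K(10) = ((36 - 1*54) - 90)*(-¾) = ((36 - 54) - 90)*(-¾) = (-18 - 90)*(-¾) = -108*(-¾) = 81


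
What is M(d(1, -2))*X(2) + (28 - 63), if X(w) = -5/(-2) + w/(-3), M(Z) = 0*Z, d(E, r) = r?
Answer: -35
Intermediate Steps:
M(Z) = 0
X(w) = 5/2 - w/3 (X(w) = -5*(-½) + w*(-⅓) = 5/2 - w/3)
M(d(1, -2))*X(2) + (28 - 63) = 0*(5/2 - ⅓*2) + (28 - 63) = 0*(5/2 - ⅔) - 35 = 0*(11/6) - 35 = 0 - 35 = -35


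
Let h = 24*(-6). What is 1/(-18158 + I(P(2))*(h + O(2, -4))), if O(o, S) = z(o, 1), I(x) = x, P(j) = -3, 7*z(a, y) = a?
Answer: -7/124088 ≈ -5.6412e-5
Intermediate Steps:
z(a, y) = a/7
O(o, S) = o/7
h = -144
1/(-18158 + I(P(2))*(h + O(2, -4))) = 1/(-18158 - 3*(-144 + (⅐)*2)) = 1/(-18158 - 3*(-144 + 2/7)) = 1/(-18158 - 3*(-1006/7)) = 1/(-18158 + 3018/7) = 1/(-124088/7) = -7/124088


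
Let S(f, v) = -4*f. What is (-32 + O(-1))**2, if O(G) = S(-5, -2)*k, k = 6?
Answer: 7744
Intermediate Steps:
O(G) = 120 (O(G) = -4*(-5)*6 = 20*6 = 120)
(-32 + O(-1))**2 = (-32 + 120)**2 = 88**2 = 7744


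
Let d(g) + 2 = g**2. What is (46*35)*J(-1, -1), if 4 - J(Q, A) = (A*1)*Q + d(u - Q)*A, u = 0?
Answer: 3220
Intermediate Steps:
d(g) = -2 + g**2
J(Q, A) = 4 - A*Q - A*(-2 + Q**2) (J(Q, A) = 4 - ((A*1)*Q + (-2 + (0 - Q)**2)*A) = 4 - (A*Q + (-2 + (-Q)**2)*A) = 4 - (A*Q + (-2 + Q**2)*A) = 4 - (A*Q + A*(-2 + Q**2)) = 4 + (-A*Q - A*(-2 + Q**2)) = 4 - A*Q - A*(-2 + Q**2))
(46*35)*J(-1, -1) = (46*35)*(4 - 1*(-1)*(-1) - 1*(-1)*(-2 + (-1)**2)) = 1610*(4 - 1 - 1*(-1)*(-2 + 1)) = 1610*(4 - 1 - 1*(-1)*(-1)) = 1610*(4 - 1 - 1) = 1610*2 = 3220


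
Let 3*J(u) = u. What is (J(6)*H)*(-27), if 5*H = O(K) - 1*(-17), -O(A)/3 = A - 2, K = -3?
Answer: -1728/5 ≈ -345.60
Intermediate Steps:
J(u) = u/3
O(A) = 6 - 3*A (O(A) = -3*(A - 2) = -3*(-2 + A) = 6 - 3*A)
H = 32/5 (H = ((6 - 3*(-3)) - 1*(-17))/5 = ((6 + 9) + 17)/5 = (15 + 17)/5 = (⅕)*32 = 32/5 ≈ 6.4000)
(J(6)*H)*(-27) = (((⅓)*6)*(32/5))*(-27) = (2*(32/5))*(-27) = (64/5)*(-27) = -1728/5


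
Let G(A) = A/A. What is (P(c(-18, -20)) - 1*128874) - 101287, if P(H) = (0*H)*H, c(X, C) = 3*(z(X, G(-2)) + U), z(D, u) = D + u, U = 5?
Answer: -230161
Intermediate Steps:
G(A) = 1
c(X, C) = 18 + 3*X (c(X, C) = 3*((X + 1) + 5) = 3*((1 + X) + 5) = 3*(6 + X) = 18 + 3*X)
P(H) = 0 (P(H) = 0*H = 0)
(P(c(-18, -20)) - 1*128874) - 101287 = (0 - 1*128874) - 101287 = (0 - 128874) - 101287 = -128874 - 101287 = -230161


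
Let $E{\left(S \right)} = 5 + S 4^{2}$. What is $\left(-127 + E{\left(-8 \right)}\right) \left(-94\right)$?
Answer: $23500$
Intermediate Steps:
$E{\left(S \right)} = 5 + 16 S$ ($E{\left(S \right)} = 5 + S 16 = 5 + 16 S$)
$\left(-127 + E{\left(-8 \right)}\right) \left(-94\right) = \left(-127 + \left(5 + 16 \left(-8\right)\right)\right) \left(-94\right) = \left(-127 + \left(5 - 128\right)\right) \left(-94\right) = \left(-127 - 123\right) \left(-94\right) = \left(-250\right) \left(-94\right) = 23500$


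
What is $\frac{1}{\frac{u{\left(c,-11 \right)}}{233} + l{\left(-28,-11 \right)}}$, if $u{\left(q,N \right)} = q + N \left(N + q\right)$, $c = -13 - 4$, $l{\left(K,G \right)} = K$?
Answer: $- \frac{233}{6233} \approx -0.037382$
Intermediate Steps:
$c = -17$ ($c = -13 - 4 = -17$)
$\frac{1}{\frac{u{\left(c,-11 \right)}}{233} + l{\left(-28,-11 \right)}} = \frac{1}{\frac{-17 + \left(-11\right)^{2} - -187}{233} - 28} = \frac{1}{\left(-17 + 121 + 187\right) \frac{1}{233} - 28} = \frac{1}{291 \cdot \frac{1}{233} - 28} = \frac{1}{\frac{291}{233} - 28} = \frac{1}{- \frac{6233}{233}} = - \frac{233}{6233}$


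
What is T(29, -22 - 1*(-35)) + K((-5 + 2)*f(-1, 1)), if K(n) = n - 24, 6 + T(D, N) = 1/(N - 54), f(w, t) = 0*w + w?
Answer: -1108/41 ≈ -27.024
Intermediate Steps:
f(w, t) = w (f(w, t) = 0 + w = w)
T(D, N) = -6 + 1/(-54 + N) (T(D, N) = -6 + 1/(N - 54) = -6 + 1/(-54 + N))
K(n) = -24 + n
T(29, -22 - 1*(-35)) + K((-5 + 2)*f(-1, 1)) = (325 - 6*(-22 - 1*(-35)))/(-54 + (-22 - 1*(-35))) + (-24 + (-5 + 2)*(-1)) = (325 - 6*(-22 + 35))/(-54 + (-22 + 35)) + (-24 - 3*(-1)) = (325 - 6*13)/(-54 + 13) + (-24 + 3) = (325 - 78)/(-41) - 21 = -1/41*247 - 21 = -247/41 - 21 = -1108/41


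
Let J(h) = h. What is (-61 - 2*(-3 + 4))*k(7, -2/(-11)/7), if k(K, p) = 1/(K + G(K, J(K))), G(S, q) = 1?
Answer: -63/8 ≈ -7.8750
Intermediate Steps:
k(K, p) = 1/(1 + K) (k(K, p) = 1/(K + 1) = 1/(1 + K))
(-61 - 2*(-3 + 4))*k(7, -2/(-11)/7) = (-61 - 2*(-3 + 4))/(1 + 7) = (-61 - 2*1)/8 = (-61 - 2)*(1/8) = -63*1/8 = -63/8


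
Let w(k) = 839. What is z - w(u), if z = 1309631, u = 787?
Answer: 1308792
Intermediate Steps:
z - w(u) = 1309631 - 1*839 = 1309631 - 839 = 1308792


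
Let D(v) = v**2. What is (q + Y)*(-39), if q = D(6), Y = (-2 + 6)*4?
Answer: -2028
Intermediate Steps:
Y = 16 (Y = 4*4 = 16)
q = 36 (q = 6**2 = 36)
(q + Y)*(-39) = (36 + 16)*(-39) = 52*(-39) = -2028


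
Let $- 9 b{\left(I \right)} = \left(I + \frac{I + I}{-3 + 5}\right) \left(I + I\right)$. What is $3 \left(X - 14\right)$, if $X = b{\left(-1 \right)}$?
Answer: $- \frac{130}{3} \approx -43.333$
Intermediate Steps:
$b{\left(I \right)} = - \frac{4 I^{2}}{9}$ ($b{\left(I \right)} = - \frac{\left(I + \frac{I + I}{-3 + 5}\right) \left(I + I\right)}{9} = - \frac{\left(I + \frac{2 I}{2}\right) 2 I}{9} = - \frac{\left(I + 2 I \frac{1}{2}\right) 2 I}{9} = - \frac{\left(I + I\right) 2 I}{9} = - \frac{2 I 2 I}{9} = - \frac{4 I^{2}}{9}$)
$X = - \frac{4}{9}$ ($X = - \frac{4 \left(-1\right)^{2}}{9} = \left(- \frac{4}{9}\right) 1 = - \frac{4}{9} \approx -0.44444$)
$3 \left(X - 14\right) = 3 \left(- \frac{4}{9} - 14\right) = 3 \left(- \frac{130}{9}\right) = - \frac{130}{3}$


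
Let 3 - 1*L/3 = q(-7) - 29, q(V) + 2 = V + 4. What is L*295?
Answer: 32745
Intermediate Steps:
q(V) = 2 + V (q(V) = -2 + (V + 4) = -2 + (4 + V) = 2 + V)
L = 111 (L = 9 - 3*((2 - 7) - 29) = 9 - 3*(-5 - 29) = 9 - 3*(-34) = 9 + 102 = 111)
L*295 = 111*295 = 32745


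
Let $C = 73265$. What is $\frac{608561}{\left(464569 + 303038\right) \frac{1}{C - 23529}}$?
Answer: $\frac{30267389896}{767607} \approx 39431.0$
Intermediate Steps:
$\frac{608561}{\left(464569 + 303038\right) \frac{1}{C - 23529}} = \frac{608561}{\left(464569 + 303038\right) \frac{1}{73265 - 23529}} = \frac{608561}{767607 \cdot \frac{1}{49736}} = \frac{608561}{\frac{767607}{49736}} = 608561 \cdot \frac{49736}{767607} = \frac{30267389896}{767607}$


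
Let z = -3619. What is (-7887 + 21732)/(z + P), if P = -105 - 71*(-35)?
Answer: -4615/413 ≈ -11.174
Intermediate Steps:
P = 2380 (P = -105 + 2485 = 2380)
(-7887 + 21732)/(z + P) = (-7887 + 21732)/(-3619 + 2380) = 13845/(-1239) = 13845*(-1/1239) = -4615/413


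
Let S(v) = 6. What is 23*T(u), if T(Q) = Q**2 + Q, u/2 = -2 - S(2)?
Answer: 5520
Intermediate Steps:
u = -16 (u = 2*(-2 - 1*6) = 2*(-2 - 6) = 2*(-8) = -16)
T(Q) = Q + Q**2
23*T(u) = 23*(-16*(1 - 16)) = 23*(-16*(-15)) = 23*240 = 5520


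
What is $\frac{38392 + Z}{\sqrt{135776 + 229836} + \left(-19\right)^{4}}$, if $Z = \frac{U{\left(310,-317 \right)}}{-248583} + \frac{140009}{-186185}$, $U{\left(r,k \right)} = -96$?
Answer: $\frac{77186526547302089011}{262007858596173042265} - \frac{1184560071627782 \sqrt{91403}}{262007858596173042265} \approx 0.29323$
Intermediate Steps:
$Z = - \frac{11595327829}{15427475285}$ ($Z = - \frac{96}{-248583} + \frac{140009}{-186185} = \left(-96\right) \left(- \frac{1}{248583}\right) + 140009 \left(- \frac{1}{186185}\right) = \frac{32}{82861} - \frac{140009}{186185} = - \frac{11595327829}{15427475285} \approx -0.7516$)
$\frac{38392 + Z}{\sqrt{135776 + 229836} + \left(-19\right)^{4}} = \frac{38392 - \frac{11595327829}{15427475285}}{\sqrt{135776 + 229836} + \left(-19\right)^{4}} = \frac{592280035813891}{15427475285 \left(\sqrt{365612} + 130321\right)} = \frac{592280035813891}{15427475285 \left(2 \sqrt{91403} + 130321\right)} = \frac{592280035813891}{15427475285 \left(130321 + 2 \sqrt{91403}\right)}$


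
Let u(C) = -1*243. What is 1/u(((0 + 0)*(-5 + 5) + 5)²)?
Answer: -1/243 ≈ -0.0041152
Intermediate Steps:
u(C) = -243
1/u(((0 + 0)*(-5 + 5) + 5)²) = 1/(-243) = -1/243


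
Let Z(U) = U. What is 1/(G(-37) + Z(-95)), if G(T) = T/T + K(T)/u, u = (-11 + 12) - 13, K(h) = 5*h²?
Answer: -12/7973 ≈ -0.0015051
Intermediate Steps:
u = -12 (u = 1 - 13 = -12)
G(T) = 1 - 5*T²/12 (G(T) = T/T + (5*T²)/(-12) = 1 + (5*T²)*(-1/12) = 1 - 5*T²/12)
1/(G(-37) + Z(-95)) = 1/((1 - 5/12*(-37)²) - 95) = 1/((1 - 5/12*1369) - 95) = 1/((1 - 6845/12) - 95) = 1/(-6833/12 - 95) = 1/(-7973/12) = -12/7973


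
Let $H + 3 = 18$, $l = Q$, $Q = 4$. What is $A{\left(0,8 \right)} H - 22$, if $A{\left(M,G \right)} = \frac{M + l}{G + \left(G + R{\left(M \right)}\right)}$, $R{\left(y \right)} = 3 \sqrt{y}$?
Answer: $- \frac{73}{4} \approx -18.25$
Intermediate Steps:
$l = 4$
$H = 15$ ($H = -3 + 18 = 15$)
$A{\left(M,G \right)} = \frac{4 + M}{2 G + 3 \sqrt{M}}$ ($A{\left(M,G \right)} = \frac{M + 4}{G + \left(G + 3 \sqrt{M}\right)} = \frac{4 + M}{2 G + 3 \sqrt{M}}$)
$A{\left(0,8 \right)} H - 22 = \frac{4 + 0}{2 \cdot 8 + 3 \sqrt{0}} \cdot 15 - 22 = \frac{1}{16 + 3 \cdot 0} \cdot 4 \cdot 15 - 22 = \frac{1}{16 + 0} \cdot 4 \cdot 15 - 22 = \frac{1}{16} \cdot 4 \cdot 15 - 22 = \frac{1}{4} \cdot 15 - 22 = \frac{15}{4} - 22 = - \frac{73}{4}$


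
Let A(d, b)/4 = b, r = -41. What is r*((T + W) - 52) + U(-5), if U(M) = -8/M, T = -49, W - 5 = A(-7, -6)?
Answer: 24608/5 ≈ 4921.6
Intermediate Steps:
A(d, b) = 4*b
W = -19 (W = 5 + 4*(-6) = 5 - 24 = -19)
r*((T + W) - 52) + U(-5) = -41*((-49 - 19) - 52) - 8/(-5) = -41*(-68 - 52) - 8*(-⅕) = -41*(-120) + 8/5 = 4920 + 8/5 = 24608/5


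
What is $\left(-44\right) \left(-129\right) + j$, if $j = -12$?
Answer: $5664$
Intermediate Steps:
$\left(-44\right) \left(-129\right) + j = \left(-44\right) \left(-129\right) - 12 = 5676 - 12 = 5664$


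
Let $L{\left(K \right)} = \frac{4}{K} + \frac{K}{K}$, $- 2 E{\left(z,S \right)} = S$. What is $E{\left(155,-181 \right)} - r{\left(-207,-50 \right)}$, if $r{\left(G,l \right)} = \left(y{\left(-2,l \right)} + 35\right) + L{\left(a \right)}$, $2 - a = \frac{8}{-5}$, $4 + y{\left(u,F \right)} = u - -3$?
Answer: $\frac{1015}{18} \approx 56.389$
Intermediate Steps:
$E{\left(z,S \right)} = - \frac{S}{2}$
$y{\left(u,F \right)} = -1 + u$ ($y{\left(u,F \right)} = -4 + \left(u - -3\right) = -4 + \left(u + 3\right) = -4 + \left(3 + u\right) = -1 + u$)
$a = \frac{18}{5}$ ($a = 2 - \frac{8}{-5} = 2 - 8 \left(- \frac{1}{5}\right) = 2 - - \frac{8}{5} = 2 + \frac{8}{5} = \frac{18}{5} \approx 3.6$)
$L{\left(K \right)} = 1 + \frac{4}{K}$ ($L{\left(K \right)} = \frac{4}{K} + 1 = 1 + \frac{4}{K}$)
$r{\left(G,l \right)} = \frac{307}{9}$ ($r{\left(G,l \right)} = \left(\left(-1 - 2\right) + 35\right) + \frac{4 + \frac{18}{5}}{\frac{18}{5}} = \left(-3 + 35\right) + \frac{5}{18} \cdot \frac{38}{5} = 32 + \frac{19}{9} = \frac{307}{9}$)
$E{\left(155,-181 \right)} - r{\left(-207,-50 \right)} = \left(- \frac{1}{2}\right) \left(-181\right) - \frac{307}{9} = \frac{181}{2} - \frac{307}{9} = \frac{1015}{18}$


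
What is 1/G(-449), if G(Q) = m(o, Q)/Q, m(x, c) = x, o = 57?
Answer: -449/57 ≈ -7.8772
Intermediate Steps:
G(Q) = 57/Q
1/G(-449) = 1/(57/(-449)) = 1/(57*(-1/449)) = 1/(-57/449) = -449/57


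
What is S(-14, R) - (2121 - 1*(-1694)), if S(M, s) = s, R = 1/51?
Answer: -194564/51 ≈ -3815.0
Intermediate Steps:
R = 1/51 ≈ 0.019608
S(-14, R) - (2121 - 1*(-1694)) = 1/51 - (2121 - 1*(-1694)) = 1/51 - (2121 + 1694) = 1/51 - 1*3815 = 1/51 - 3815 = -194564/51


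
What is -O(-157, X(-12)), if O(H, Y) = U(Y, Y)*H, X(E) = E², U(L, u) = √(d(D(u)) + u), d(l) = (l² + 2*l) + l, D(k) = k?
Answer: 3768*√37 ≈ 22920.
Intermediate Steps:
d(l) = l² + 3*l
U(L, u) = √(u + u*(3 + u)) (U(L, u) = √(u*(3 + u) + u) = √(u + u*(3 + u)))
O(H, Y) = H*√(Y*(4 + Y)) (O(H, Y) = √(Y*(4 + Y))*H = H*√(Y*(4 + Y)))
-O(-157, X(-12)) = -(-157)*√((-12)²*(4 + (-12)²)) = -(-157)*√(144*(4 + 144)) = -(-157)*√(144*148) = -(-157)*√21312 = -(-157)*24*√37 = -(-3768)*√37 = 3768*√37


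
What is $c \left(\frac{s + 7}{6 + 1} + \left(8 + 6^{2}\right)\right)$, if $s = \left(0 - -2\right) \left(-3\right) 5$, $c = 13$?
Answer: $\frac{3705}{7} \approx 529.29$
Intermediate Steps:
$s = -30$ ($s = \left(0 + 2\right) \left(-3\right) 5 = 2 \left(-3\right) 5 = \left(-6\right) 5 = -30$)
$c \left(\frac{s + 7}{6 + 1} + \left(8 + 6^{2}\right)\right) = 13 \left(\frac{-30 + 7}{6 + 1} + \left(8 + 6^{2}\right)\right) = 13 \left(- \frac{23}{7} + \left(8 + 36\right)\right) = 13 \left(\left(-23\right) \frac{1}{7} + 44\right) = 13 \left(- \frac{23}{7} + 44\right) = 13 \cdot \frac{285}{7} = \frac{3705}{7}$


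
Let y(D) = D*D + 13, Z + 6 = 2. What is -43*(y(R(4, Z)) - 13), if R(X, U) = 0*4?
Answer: 0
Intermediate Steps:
Z = -4 (Z = -6 + 2 = -4)
R(X, U) = 0
y(D) = 13 + D**2 (y(D) = D**2 + 13 = 13 + D**2)
-43*(y(R(4, Z)) - 13) = -43*((13 + 0**2) - 13) = -43*((13 + 0) - 13) = -43*(13 - 13) = -43*0 = 0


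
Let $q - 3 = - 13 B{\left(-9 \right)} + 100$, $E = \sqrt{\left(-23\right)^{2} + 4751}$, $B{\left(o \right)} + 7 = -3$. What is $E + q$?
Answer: $233 + 4 \sqrt{330} \approx 305.66$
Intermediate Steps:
$B{\left(o \right)} = -10$ ($B{\left(o \right)} = -7 - 3 = -10$)
$E = 4 \sqrt{330}$ ($E = \sqrt{529 + 4751} = \sqrt{5280} = 4 \sqrt{330} \approx 72.664$)
$q = 233$ ($q = 3 + \left(\left(-13\right) \left(-10\right) + 100\right) = 3 + \left(130 + 100\right) = 3 + 230 = 233$)
$E + q = 4 \sqrt{330} + 233 = 233 + 4 \sqrt{330}$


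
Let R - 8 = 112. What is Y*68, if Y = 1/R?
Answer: 17/30 ≈ 0.56667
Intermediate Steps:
R = 120 (R = 8 + 112 = 120)
Y = 1/120 ≈ 0.0083333
Y*68 = (1/120)*68 = 17/30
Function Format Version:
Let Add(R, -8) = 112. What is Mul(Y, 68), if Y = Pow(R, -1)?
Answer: Rational(17, 30) ≈ 0.56667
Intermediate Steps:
R = 120 (R = Add(8, 112) = 120)
Y = Rational(1, 120) (Y = Pow(120, -1) = Rational(1, 120) ≈ 0.0083333)
Mul(Y, 68) = Mul(Rational(1, 120), 68) = Rational(17, 30)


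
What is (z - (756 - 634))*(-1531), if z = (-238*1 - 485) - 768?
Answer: 2469503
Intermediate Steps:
z = -1491 (z = (-238 - 485) - 768 = -723 - 768 = -1491)
(z - (756 - 634))*(-1531) = (-1491 - (756 - 634))*(-1531) = (-1491 - 1*122)*(-1531) = (-1491 - 122)*(-1531) = -1613*(-1531) = 2469503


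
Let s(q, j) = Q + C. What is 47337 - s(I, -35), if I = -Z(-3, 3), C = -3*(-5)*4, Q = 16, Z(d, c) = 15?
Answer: 47261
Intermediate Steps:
C = 60 (C = 15*4 = 60)
I = -15 (I = -1*15 = -15)
s(q, j) = 76 (s(q, j) = 16 + 60 = 76)
47337 - s(I, -35) = 47337 - 1*76 = 47337 - 76 = 47261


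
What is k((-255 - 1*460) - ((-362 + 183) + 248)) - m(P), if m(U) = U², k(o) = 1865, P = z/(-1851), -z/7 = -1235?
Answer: 6315128840/3426201 ≈ 1843.2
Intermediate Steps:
z = 8645 (z = -7*(-1235) = 8645)
P = -8645/1851 (P = 8645/(-1851) = 8645*(-1/1851) = -8645/1851 ≈ -4.6704)
k((-255 - 1*460) - ((-362 + 183) + 248)) - m(P) = 1865 - (-8645/1851)² = 1865 - 1*74736025/3426201 = 1865 - 74736025/3426201 = 6315128840/3426201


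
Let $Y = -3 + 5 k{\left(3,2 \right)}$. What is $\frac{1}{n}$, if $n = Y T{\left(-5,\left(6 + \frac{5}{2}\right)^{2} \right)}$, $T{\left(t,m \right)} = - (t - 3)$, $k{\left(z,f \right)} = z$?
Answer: $\frac{1}{96} \approx 0.010417$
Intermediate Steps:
$Y = 12$ ($Y = -3 + 5 \cdot 3 = -3 + 15 = 12$)
$T{\left(t,m \right)} = 3 - t$ ($T{\left(t,m \right)} = - (-3 + t) = 3 - t$)
$n = 96$ ($n = 12 \left(3 - -5\right) = 12 \left(3 + 5\right) = 12 \cdot 8 = 96$)
$\frac{1}{n} = \frac{1}{96}$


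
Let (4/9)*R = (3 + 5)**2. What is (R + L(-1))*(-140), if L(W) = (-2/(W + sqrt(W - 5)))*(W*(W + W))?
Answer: -20240 - 80*I*sqrt(6) ≈ -20240.0 - 195.96*I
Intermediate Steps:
R = 144 (R = 9*(3 + 5)**2/4 = (9/4)*8**2 = (9/4)*64 = 144)
L(W) = -4*W**2/(W + sqrt(-5 + W)) (L(W) = (-2/(W + sqrt(-5 + W)))*(W*(2*W)) = (-2/(W + sqrt(-5 + W)))*(2*W**2) = -4*W**2/(W + sqrt(-5 + W)))
(R + L(-1))*(-140) = (144 - 4*(-1)**2/(-1 + sqrt(-5 - 1)))*(-140) = (144 - 4*1/(-1 + sqrt(-6)))*(-140) = (144 - 4*1/(-1 + I*sqrt(6)))*(-140) = (144 - 4/(-1 + I*sqrt(6)))*(-140) = -20160 + 560/(-1 + I*sqrt(6))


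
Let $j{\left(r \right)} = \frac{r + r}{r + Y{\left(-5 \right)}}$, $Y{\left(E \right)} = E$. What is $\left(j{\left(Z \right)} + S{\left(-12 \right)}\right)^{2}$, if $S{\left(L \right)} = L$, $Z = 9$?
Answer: $\frac{225}{4} \approx 56.25$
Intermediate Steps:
$j{\left(r \right)} = \frac{2 r}{-5 + r}$ ($j{\left(r \right)} = \frac{r + r}{r - 5} = \frac{2 r}{-5 + r}$)
$\left(j{\left(Z \right)} + S{\left(-12 \right)}\right)^{2} = \left(2 \cdot 9 \frac{1}{-5 + 9} - 12\right)^{2} = \left(2 \cdot 9 \cdot \frac{1}{4} - 12\right)^{2} = \left(\frac{9}{2} - 12\right)^{2} = \left(- \frac{15}{2}\right)^{2} = \frac{225}{4}$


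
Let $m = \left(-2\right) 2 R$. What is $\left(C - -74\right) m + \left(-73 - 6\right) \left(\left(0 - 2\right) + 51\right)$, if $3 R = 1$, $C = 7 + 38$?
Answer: $- \frac{12089}{3} \approx -4029.7$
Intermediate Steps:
$C = 45$
$R = \frac{1}{3}$ ($R = \frac{1}{3} \cdot 1 = \frac{1}{3} \approx 0.33333$)
$m = - \frac{4}{3}$ ($m = \left(-2\right) 2 \cdot \frac{1}{3} = \left(-4\right) \frac{1}{3} = - \frac{4}{3} \approx -1.3333$)
$\left(C - -74\right) m + \left(-73 - 6\right) \left(\left(0 - 2\right) + 51\right) = \left(45 - -74\right) \left(- \frac{4}{3}\right) + \left(-73 - 6\right) \left(\left(0 - 2\right) + 51\right) = \left(45 + 74\right) \left(- \frac{4}{3}\right) - 79 \left(-2 + 51\right) = 119 \left(- \frac{4}{3}\right) - 3871 = - \frac{476}{3} - 3871 = - \frac{12089}{3}$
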